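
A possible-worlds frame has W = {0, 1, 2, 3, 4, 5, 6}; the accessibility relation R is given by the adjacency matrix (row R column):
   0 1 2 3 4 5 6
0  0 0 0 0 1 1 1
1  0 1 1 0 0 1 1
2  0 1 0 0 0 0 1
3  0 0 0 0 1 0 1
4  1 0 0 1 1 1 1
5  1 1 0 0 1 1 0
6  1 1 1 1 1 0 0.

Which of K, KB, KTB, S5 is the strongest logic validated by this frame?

Symmetric (axiom B): yes — every pair in R has its reverse in R.
Reflexive (axiom T): no — 0 is not related to itself.
Euclidean (axiom 5): no — 0 R 5 and 0 R 6, but not 5 R 6.
So F validates K, KB; KTB would additionally require R to be reflexive. The strongest is KB.

KB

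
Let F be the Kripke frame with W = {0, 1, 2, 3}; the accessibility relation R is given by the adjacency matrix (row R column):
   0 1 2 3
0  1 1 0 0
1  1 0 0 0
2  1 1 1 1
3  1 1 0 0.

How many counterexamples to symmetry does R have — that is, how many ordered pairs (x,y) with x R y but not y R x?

Enumerating: (2,0), (2,1), (2,3), (3,0), (3,1).

5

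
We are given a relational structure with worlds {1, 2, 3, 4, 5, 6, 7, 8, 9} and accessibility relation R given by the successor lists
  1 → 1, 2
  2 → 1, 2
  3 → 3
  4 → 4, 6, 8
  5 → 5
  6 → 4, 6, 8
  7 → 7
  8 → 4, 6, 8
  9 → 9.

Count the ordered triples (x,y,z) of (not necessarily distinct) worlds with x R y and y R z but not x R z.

R is transitive; there are no such tuples.

0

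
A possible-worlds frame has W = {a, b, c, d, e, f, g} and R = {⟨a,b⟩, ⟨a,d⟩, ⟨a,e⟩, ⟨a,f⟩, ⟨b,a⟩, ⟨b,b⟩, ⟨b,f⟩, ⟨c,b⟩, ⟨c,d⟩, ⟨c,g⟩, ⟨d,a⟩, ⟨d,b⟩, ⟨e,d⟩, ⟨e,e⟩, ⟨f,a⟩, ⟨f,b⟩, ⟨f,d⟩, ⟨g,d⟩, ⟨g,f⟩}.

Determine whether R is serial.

Yes

Serial: yes — every world has a successor (e.g. a R b).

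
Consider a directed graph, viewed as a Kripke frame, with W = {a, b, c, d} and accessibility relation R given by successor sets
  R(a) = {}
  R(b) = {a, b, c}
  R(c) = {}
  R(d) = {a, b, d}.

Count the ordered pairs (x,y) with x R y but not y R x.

Enumerating: (b,a), (b,c), (d,a), (d,b).

4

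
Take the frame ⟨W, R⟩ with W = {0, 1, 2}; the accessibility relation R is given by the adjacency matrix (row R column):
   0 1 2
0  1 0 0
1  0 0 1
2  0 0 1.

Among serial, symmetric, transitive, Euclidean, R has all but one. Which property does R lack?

symmetric

Serial: yes — every world has a successor (e.g. 0 R 0).
Symmetric: no — 1 R 2 but not 2 R 1.
Transitive: yes — every two-step R-path is closed by a direct edge.
Euclidean: yes — any two successors of a common world are R-related.
Only symmetric fails.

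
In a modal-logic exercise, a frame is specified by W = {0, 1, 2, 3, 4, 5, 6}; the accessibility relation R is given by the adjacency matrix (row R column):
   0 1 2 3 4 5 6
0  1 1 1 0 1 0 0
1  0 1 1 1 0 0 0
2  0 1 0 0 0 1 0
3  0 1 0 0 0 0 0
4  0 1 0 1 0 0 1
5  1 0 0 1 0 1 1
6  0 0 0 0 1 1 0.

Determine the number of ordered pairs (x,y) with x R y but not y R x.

8

Enumerating: (0,1), (0,2), (0,4), (2,5), (4,1), (4,3), (5,0), (5,3).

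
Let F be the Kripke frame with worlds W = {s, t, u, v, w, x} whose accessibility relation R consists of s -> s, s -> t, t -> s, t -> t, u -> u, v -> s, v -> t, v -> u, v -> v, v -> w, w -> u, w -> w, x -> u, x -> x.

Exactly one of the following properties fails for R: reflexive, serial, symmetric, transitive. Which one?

symmetric

Reflexive: yes — every world is R-related to itself.
Serial: yes — every world has a successor (e.g. s R s).
Symmetric: no — v R s but not s R v.
Transitive: yes — every two-step R-path is closed by a direct edge.
Only symmetric fails.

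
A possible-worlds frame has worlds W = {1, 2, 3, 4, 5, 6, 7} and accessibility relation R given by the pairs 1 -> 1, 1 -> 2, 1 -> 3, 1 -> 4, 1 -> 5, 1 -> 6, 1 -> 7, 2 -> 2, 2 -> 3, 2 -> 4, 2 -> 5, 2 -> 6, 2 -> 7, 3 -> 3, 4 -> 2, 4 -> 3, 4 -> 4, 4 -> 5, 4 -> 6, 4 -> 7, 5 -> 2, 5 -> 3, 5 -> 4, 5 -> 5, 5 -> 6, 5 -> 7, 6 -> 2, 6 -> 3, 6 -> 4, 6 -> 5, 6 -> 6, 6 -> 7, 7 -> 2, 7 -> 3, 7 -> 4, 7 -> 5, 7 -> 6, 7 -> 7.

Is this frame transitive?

Yes

Transitive: yes — every two-step R-path is closed by a direct edge.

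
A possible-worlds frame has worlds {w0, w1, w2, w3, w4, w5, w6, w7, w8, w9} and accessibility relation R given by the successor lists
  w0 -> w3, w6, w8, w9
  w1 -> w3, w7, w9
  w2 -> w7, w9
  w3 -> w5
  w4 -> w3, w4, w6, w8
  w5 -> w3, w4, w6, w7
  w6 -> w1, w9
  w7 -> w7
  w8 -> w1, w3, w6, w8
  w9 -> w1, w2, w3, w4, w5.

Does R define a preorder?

Reflexive: no — w0 is not related to itself.
Transitive: no — w0 R w3 and w3 R w5, but not w0 R w5.
So R is not a preorder.

No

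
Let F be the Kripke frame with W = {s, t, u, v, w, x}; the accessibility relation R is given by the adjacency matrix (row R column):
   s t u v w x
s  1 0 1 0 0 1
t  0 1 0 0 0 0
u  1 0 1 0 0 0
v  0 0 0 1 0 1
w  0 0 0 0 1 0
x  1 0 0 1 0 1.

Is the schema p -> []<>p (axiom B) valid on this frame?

Axiom B corresponds to the accessibility relation being symmetric.
Symmetric: yes — every pair in R has its reverse in R.

Yes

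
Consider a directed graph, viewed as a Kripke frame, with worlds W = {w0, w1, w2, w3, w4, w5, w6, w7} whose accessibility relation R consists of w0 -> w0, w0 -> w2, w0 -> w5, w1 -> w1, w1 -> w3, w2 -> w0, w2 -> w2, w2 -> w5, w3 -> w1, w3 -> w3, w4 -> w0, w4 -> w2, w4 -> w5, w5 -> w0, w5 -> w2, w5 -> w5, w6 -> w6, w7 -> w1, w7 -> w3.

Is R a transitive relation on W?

Transitive: yes — every two-step R-path is closed by a direct edge.

Yes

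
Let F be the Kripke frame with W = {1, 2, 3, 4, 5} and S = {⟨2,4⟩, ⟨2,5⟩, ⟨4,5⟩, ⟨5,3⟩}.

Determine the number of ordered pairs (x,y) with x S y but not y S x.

4

Enumerating: (2,4), (2,5), (4,5), (5,3).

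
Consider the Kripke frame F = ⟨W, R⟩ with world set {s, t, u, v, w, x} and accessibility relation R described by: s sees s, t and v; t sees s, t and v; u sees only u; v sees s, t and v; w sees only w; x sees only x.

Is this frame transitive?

Transitive: yes — every two-step R-path is closed by a direct edge.

Yes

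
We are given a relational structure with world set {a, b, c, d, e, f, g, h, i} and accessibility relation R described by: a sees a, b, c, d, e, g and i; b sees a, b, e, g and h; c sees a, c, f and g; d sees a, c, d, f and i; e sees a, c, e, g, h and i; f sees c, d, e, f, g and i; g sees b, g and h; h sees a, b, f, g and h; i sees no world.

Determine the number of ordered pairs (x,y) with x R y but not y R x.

15

Enumerating: (a,g), (a,i), (b,e), (c,g), (d,c), (d,i), (e,c), (e,g), (e,h), (e,i), (f,e), (f,g), (f,i), (h,a), (h,f).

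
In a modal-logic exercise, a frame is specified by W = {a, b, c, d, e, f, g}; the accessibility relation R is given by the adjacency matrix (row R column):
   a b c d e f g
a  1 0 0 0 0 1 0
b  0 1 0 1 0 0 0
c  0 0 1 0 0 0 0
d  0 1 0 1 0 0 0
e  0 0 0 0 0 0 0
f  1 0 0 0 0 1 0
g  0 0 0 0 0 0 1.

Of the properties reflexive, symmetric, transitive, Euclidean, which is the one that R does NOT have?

Reflexive: no — e is not related to itself.
Symmetric: yes — every pair in R has its reverse in R.
Transitive: yes — every two-step R-path is closed by a direct edge.
Euclidean: yes — any two successors of a common world are R-related.
Only reflexive fails.

reflexive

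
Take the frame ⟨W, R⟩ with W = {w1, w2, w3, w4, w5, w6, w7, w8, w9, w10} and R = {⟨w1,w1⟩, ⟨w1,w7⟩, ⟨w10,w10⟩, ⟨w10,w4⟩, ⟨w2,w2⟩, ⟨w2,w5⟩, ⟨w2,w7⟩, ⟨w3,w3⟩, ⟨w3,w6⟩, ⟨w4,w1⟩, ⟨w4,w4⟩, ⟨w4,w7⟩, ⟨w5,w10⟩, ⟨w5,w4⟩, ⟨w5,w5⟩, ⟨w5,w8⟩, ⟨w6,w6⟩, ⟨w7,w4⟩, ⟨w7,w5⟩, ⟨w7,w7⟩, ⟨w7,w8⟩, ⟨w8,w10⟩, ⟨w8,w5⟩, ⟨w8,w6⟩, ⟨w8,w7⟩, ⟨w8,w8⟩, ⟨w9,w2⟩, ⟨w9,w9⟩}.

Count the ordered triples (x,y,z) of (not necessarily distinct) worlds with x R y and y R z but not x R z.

Enumerating: (w1,w7,w4), (w1,w7,w5), (w1,w7,w8), (w10,w4,w1), (w10,w4,w7), (w2,w5,w10), (w2,w5,w4), (w2,w5,w8), (w2,w7,w4), (w2,w7,w8), (w4,w7,w5), (w4,w7,w8), … and 13 more.
Total: 25.

25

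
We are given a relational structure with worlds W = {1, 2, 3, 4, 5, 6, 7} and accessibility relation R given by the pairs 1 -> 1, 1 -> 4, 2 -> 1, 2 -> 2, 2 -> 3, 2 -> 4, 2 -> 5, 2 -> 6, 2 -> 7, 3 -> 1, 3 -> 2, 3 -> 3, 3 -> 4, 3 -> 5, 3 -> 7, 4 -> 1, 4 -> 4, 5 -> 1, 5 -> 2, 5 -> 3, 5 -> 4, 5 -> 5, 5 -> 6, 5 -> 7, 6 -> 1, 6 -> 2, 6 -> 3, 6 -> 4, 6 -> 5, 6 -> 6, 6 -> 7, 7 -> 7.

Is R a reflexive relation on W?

Reflexive: yes — every world is R-related to itself.

Yes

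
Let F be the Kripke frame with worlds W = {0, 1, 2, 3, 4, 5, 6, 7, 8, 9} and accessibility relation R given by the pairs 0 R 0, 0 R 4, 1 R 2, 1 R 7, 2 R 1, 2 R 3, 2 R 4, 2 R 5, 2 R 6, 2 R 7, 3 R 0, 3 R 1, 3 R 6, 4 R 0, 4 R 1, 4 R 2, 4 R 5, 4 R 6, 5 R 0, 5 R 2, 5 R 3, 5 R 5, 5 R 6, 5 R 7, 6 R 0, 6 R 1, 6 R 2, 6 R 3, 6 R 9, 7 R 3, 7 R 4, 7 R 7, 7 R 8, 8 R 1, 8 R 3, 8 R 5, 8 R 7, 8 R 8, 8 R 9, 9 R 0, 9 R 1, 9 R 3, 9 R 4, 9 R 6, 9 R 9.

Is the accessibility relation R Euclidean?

No

Euclidean: no — 1 R 7 and 1 R 2, but not 7 R 2.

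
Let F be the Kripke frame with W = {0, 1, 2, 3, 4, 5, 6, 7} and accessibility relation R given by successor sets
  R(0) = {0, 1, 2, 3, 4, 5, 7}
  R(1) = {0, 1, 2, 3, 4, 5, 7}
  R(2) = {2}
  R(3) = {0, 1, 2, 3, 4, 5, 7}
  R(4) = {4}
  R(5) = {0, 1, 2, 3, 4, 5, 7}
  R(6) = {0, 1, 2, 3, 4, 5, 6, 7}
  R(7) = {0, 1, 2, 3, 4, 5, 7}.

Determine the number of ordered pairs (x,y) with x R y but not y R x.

Enumerating: (0,2), (0,4), (1,2), (1,4), (3,2), (3,4), (5,2), (5,4), (6,0), (6,1), (6,2), (6,3), (6,4), (6,5), (6,7), (7,2), (7,4).

17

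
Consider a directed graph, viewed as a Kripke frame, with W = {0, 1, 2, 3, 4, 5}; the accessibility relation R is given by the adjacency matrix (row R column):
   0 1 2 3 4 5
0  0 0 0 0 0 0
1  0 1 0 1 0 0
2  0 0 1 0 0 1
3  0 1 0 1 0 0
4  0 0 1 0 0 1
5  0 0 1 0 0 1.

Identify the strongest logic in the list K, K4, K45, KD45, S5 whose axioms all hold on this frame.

K45

Transitive (axiom 4): yes — every two-step R-path is closed by a direct edge.
Euclidean (axiom 5): yes — any two successors of a common world are R-related.
Serial (axiom D): no — 0 has no R-successor.
Reflexive (axiom T): no — 0 is not related to itself.
So F validates K, K4, K45; KD45 would additionally require R to be serial. The strongest is K45.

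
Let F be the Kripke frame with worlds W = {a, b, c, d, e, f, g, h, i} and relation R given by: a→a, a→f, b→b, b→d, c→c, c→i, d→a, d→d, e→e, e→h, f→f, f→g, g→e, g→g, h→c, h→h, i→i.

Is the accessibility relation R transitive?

Transitive: no — a R f and f R g, but not a R g.

No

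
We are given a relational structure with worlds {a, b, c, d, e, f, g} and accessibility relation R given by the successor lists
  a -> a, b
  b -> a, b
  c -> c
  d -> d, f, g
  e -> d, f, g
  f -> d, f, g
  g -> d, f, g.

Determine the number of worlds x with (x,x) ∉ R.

1

Enumerating: e.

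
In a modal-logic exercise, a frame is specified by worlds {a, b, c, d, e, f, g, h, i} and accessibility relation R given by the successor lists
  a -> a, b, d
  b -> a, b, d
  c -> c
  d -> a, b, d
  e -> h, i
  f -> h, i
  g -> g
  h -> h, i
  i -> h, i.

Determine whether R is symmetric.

No

Symmetric: no — e R h but not h R e.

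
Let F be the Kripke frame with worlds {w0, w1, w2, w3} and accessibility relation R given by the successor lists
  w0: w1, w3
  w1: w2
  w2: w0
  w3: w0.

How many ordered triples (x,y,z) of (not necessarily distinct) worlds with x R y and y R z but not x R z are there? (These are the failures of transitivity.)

Enumerating: (w0,w1,w2), (w0,w3,w0), (w1,w2,w0), (w2,w0,w1), (w2,w0,w3), (w3,w0,w1), (w3,w0,w3).

7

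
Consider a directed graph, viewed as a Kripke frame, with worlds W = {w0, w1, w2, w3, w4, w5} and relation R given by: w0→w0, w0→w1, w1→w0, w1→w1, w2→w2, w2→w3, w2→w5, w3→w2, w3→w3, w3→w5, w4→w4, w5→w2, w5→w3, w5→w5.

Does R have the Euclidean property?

Euclidean: yes — any two successors of a common world are R-related.

Yes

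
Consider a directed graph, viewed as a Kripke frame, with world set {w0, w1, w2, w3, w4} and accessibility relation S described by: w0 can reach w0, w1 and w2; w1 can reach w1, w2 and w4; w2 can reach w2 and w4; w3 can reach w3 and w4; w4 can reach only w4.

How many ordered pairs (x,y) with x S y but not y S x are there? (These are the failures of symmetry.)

6

Enumerating: (w0,w1), (w0,w2), (w1,w2), (w1,w4), (w2,w4), (w3,w4).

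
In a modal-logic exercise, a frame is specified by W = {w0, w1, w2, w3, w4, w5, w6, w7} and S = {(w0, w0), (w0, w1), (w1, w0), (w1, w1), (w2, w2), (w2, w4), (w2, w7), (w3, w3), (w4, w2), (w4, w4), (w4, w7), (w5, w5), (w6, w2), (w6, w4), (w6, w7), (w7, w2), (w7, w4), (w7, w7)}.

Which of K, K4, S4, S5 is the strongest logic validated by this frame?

Transitive (axiom 4): yes — every two-step S-path is closed by a direct edge.
Reflexive (axiom T): no — w6 is not related to itself.
Euclidean (axiom 5): yes — any two successors of a common world are S-related.
So F validates K, K4; S4 would additionally require S to be reflexive. The strongest is K4.

K4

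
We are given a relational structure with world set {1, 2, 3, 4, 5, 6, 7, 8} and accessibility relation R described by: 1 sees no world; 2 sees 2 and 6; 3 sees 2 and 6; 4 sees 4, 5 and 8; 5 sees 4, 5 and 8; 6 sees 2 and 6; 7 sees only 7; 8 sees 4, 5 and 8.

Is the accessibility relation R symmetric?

No

Symmetric: no — 3 R 2 but not 2 R 3.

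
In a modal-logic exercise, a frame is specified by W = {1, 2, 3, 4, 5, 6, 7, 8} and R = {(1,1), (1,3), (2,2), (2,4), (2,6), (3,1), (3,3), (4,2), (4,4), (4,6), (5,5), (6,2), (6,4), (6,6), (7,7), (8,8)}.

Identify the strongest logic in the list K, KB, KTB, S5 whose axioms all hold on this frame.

Symmetric (axiom B): yes — every pair in R has its reverse in R.
Reflexive (axiom T): yes — every world is R-related to itself.
Euclidean (axiom 5): yes — any two successors of a common world are R-related.
So F validates K, KB, KTB, S5. The strongest is S5.

S5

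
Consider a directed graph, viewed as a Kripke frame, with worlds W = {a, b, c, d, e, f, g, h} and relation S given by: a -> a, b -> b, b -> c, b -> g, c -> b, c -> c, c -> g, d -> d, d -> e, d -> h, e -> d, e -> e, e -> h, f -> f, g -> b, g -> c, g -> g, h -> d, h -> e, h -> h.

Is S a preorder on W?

Yes

Reflexive: yes — every world is S-related to itself.
Transitive: yes — every two-step S-path is closed by a direct edge.
So S is a preorder.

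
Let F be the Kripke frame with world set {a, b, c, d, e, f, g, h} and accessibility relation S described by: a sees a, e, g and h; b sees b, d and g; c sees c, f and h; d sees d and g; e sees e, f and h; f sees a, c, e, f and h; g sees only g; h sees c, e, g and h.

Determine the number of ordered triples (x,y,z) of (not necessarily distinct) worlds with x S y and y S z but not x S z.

14

Enumerating: (a,e,f), (a,h,c), (c,f,a), (c,f,e), (c,h,e), (c,h,g), (e,f,a), (e,f,c), (e,h,c), (e,h,g), (f,a,g), (f,h,g), (h,c,f), (h,e,f).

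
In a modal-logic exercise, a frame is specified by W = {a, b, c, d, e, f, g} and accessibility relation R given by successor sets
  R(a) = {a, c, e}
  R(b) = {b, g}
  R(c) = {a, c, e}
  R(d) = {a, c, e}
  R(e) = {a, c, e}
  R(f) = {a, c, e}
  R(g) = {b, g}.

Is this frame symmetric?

No

Symmetric: no — d R a but not a R d.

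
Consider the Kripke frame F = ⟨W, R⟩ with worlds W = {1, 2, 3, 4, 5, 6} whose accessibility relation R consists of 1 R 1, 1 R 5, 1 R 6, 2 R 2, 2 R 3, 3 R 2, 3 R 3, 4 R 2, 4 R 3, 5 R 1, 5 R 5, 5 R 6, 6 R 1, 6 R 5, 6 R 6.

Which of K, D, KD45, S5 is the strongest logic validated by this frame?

KD45

Serial (axiom D): yes — every world has a successor (e.g. 1 R 1).
Euclidean (axiom 5): yes — any two successors of a common world are R-related.
Transitive (axiom 4): yes — every two-step R-path is closed by a direct edge.
Reflexive (axiom T): no — 4 is not related to itself.
So F validates K, D, KD45; S5 would additionally require R to be reflexive. The strongest is KD45.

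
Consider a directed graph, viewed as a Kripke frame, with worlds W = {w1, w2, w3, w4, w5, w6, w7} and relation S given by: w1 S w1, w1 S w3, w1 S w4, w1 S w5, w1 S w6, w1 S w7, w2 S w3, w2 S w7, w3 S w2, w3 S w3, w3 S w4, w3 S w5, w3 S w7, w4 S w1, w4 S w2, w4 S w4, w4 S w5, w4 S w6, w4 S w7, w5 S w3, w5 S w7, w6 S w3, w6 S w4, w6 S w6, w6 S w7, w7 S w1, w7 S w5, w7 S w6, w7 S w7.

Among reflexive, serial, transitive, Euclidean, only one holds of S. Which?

Reflexive: no — w2 is not related to itself.
Serial: yes — every world has a successor (e.g. w1 S w1).
Transitive: no — w1 S w3 and w3 S w2, but not w1 S w2.
Euclidean: no — w1 S w3 and w1 S w6, but not w3 S w6.
Only serial holds.

serial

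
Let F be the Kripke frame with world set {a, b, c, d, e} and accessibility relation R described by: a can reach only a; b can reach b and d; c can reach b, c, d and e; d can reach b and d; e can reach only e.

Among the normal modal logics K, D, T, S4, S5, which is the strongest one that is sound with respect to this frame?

S4

Serial (axiom D): yes — every world has a successor (e.g. a R a).
Reflexive (axiom T): yes — every world is R-related to itself.
Transitive (axiom 4): yes — every two-step R-path is closed by a direct edge.
Euclidean (axiom 5): no — c R b and c R e, but not b R e.
So F validates K, D, T, S4; S5 would additionally require R to be Euclidean. The strongest is S4.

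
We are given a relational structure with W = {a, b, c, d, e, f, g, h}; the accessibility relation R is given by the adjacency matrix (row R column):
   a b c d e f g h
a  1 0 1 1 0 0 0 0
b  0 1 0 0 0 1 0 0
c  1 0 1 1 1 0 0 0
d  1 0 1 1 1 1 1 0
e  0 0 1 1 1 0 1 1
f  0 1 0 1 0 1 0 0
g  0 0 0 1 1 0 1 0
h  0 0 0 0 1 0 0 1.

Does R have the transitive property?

No

Transitive: no — a R c and c R e, but not a R e.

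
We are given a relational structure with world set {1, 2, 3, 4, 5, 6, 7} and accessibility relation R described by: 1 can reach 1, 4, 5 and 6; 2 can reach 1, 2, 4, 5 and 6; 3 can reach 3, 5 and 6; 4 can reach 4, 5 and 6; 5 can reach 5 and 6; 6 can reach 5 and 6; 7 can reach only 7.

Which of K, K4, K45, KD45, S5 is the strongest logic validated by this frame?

Transitive (axiom 4): yes — every two-step R-path is closed by a direct edge.
Euclidean (axiom 5): no — 1 R 5 and 1 R 4, but not 5 R 4.
Serial (axiom D): yes — every world has a successor (e.g. 1 R 1).
Reflexive (axiom T): yes — every world is R-related to itself.
So F validates K, K4; K45 would additionally require R to be Euclidean. The strongest is K4.

K4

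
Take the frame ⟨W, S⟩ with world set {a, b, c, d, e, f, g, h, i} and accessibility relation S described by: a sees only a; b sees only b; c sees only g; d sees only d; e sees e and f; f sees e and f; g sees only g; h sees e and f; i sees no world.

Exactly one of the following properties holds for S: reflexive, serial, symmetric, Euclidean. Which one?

Reflexive: no — c is not related to itself.
Serial: no — i has no S-successor.
Symmetric: no — c S g but not g S c.
Euclidean: yes — any two successors of a common world are S-related.
Only Euclidean holds.

Euclidean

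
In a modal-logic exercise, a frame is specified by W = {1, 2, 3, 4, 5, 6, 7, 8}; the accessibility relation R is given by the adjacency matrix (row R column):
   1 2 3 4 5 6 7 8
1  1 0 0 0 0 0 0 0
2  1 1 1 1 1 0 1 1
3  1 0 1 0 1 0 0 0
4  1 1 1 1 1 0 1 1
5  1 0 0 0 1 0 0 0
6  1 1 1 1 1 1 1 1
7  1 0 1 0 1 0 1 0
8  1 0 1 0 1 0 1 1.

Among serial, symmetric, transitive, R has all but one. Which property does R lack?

symmetric

Serial: yes — every world has a successor (e.g. 1 R 1).
Symmetric: no — 2 R 1 but not 1 R 2.
Transitive: yes — every two-step R-path is closed by a direct edge.
Only symmetric fails.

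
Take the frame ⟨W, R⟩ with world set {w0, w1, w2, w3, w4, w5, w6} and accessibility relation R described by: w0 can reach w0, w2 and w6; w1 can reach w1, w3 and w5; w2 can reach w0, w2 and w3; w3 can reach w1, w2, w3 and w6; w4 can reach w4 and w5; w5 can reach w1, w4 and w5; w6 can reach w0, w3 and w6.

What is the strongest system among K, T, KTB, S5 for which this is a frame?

KTB

Reflexive (axiom T): yes — every world is R-related to itself.
Symmetric (axiom B): yes — every pair in R has its reverse in R.
Euclidean (axiom 5): no — w0 R w2 and w0 R w6, but not w2 R w6.
So F validates K, T, KTB; S5 would additionally require R to be Euclidean. The strongest is KTB.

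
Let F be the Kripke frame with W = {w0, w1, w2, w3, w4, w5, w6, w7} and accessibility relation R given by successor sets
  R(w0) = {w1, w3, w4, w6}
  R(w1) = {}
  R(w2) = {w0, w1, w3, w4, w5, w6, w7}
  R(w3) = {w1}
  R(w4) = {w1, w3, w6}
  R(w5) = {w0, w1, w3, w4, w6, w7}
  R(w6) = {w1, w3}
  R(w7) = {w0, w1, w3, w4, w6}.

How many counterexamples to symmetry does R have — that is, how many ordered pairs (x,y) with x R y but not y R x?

28

Enumerating: (w0,w1), (w0,w3), (w0,w4), (w0,w6), (w2,w0), (w2,w1), (w2,w3), (w2,w4), (w2,w5), (w2,w6), (w2,w7), (w3,w1), … and 16 more.
Total: 28.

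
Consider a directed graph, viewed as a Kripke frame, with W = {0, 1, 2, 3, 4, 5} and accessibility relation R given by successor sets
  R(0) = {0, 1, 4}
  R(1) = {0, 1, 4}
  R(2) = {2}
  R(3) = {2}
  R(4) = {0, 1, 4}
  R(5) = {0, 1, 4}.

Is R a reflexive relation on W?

No

Reflexive: no — 3 is not related to itself.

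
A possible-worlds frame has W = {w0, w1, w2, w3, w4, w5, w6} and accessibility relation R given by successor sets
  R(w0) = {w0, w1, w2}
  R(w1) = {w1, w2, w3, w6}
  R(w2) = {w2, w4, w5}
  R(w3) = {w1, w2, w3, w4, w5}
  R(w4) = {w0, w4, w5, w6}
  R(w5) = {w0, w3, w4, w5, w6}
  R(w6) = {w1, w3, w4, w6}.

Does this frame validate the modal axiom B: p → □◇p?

No

The schema B characterises exactly the symmetric frames.
Symmetric: no — w0 R w1 but not w1 R w0.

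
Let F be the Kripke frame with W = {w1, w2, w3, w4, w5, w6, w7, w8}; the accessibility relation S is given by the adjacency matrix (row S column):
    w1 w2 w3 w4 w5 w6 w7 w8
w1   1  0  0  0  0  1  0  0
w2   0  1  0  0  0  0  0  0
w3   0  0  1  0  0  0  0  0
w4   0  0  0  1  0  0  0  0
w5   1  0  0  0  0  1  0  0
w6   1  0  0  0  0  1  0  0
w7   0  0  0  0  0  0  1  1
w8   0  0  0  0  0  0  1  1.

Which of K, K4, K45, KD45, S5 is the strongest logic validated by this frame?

Transitive (axiom 4): yes — every two-step S-path is closed by a direct edge.
Euclidean (axiom 5): yes — any two successors of a common world are S-related.
Serial (axiom D): yes — every world has a successor (e.g. w1 S w1).
Reflexive (axiom T): no — w5 is not related to itself.
So F validates K, K4, K45, KD45; S5 would additionally require S to be reflexive. The strongest is KD45.

KD45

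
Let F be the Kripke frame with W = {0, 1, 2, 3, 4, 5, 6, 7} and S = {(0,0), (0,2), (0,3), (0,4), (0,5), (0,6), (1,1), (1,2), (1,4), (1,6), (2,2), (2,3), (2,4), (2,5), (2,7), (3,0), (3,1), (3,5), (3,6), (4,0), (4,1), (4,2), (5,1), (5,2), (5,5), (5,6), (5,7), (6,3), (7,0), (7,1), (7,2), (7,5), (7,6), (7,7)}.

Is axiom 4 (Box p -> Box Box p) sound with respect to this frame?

Axiom 4 corresponds to the accessibility relation being transitive.
Transitive: no — 0 S 2 and 2 S 7, but not 0 S 7.

No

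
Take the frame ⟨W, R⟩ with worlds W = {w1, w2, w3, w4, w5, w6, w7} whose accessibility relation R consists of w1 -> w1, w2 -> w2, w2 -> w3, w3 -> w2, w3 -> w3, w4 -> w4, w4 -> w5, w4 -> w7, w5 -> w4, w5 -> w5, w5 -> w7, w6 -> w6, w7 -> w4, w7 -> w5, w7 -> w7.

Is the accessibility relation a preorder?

Reflexive: yes — every world is R-related to itself.
Transitive: yes — every two-step R-path is closed by a direct edge.
So R is a preorder.

Yes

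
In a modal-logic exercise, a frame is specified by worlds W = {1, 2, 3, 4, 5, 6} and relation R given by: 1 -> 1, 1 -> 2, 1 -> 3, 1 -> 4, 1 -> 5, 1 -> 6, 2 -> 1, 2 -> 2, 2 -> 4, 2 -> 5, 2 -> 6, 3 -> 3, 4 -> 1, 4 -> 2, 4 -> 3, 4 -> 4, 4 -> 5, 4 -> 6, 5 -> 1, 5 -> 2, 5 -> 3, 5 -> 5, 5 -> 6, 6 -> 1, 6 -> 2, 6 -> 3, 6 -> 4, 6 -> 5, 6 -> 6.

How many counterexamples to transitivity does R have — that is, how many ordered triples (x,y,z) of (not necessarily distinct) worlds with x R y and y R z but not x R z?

7

Enumerating: (2,1,3), (2,4,3), (2,5,3), (2,6,3), (5,1,4), (5,2,4), (5,6,4).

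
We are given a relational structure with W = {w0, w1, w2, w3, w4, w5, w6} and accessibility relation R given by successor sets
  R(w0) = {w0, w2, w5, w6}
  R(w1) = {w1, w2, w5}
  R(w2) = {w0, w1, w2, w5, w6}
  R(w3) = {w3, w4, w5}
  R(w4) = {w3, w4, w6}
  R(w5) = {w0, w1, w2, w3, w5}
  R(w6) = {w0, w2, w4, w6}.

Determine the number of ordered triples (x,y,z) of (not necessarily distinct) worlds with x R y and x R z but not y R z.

24

Enumerating: (w0,w5,w6), (w0,w6,w5), (w2,w0,w1), (w2,w1,w0), (w2,w1,w6), (w2,w5,w6), (w2,w6,w1), (w2,w6,w5), (w3,w4,w5), (w3,w5,w4), (w4,w3,w6), (w4,w6,w3), … and 12 more.
Total: 24.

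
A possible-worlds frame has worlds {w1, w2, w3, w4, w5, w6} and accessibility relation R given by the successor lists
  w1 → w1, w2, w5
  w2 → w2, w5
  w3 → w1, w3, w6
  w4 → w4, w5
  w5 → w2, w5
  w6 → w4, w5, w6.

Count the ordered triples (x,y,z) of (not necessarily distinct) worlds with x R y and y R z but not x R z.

Enumerating: (w3,w1,w2), (w3,w1,w5), (w3,w6,w4), (w3,w6,w5), (w4,w5,w2), (w6,w5,w2).

6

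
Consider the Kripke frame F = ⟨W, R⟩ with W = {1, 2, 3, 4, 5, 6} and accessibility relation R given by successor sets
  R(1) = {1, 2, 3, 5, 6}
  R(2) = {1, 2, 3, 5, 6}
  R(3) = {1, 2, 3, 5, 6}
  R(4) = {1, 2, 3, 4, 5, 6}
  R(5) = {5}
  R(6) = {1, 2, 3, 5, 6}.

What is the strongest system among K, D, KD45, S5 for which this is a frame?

Serial (axiom D): yes — every world has a successor (e.g. 1 R 1).
Euclidean (axiom 5): no — 1 R 5 and 1 R 2, but not 5 R 2.
Transitive (axiom 4): yes — every two-step R-path is closed by a direct edge.
Reflexive (axiom T): yes — every world is R-related to itself.
So F validates K, D; KD45 would additionally require R to be Euclidean. The strongest is D.

D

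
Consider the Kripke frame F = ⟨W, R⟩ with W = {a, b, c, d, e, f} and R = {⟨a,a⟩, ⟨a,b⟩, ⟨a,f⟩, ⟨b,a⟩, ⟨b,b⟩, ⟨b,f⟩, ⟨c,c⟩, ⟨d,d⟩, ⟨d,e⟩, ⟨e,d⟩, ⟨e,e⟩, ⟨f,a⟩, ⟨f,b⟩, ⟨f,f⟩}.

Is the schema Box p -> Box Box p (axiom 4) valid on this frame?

Yes

The schema 4 characterises exactly the transitive frames.
Transitive: yes — every two-step R-path is closed by a direct edge.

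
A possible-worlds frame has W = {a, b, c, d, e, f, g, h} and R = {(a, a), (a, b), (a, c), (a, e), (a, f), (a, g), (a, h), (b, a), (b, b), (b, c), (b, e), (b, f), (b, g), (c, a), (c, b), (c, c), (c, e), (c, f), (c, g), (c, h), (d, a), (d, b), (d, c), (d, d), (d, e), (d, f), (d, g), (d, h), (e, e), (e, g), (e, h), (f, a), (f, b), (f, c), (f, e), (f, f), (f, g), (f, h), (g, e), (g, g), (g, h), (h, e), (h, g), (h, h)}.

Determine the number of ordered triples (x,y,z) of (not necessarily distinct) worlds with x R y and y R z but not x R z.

5

Enumerating: (b,a,h), (b,c,h), (b,e,h), (b,f,h), (b,g,h).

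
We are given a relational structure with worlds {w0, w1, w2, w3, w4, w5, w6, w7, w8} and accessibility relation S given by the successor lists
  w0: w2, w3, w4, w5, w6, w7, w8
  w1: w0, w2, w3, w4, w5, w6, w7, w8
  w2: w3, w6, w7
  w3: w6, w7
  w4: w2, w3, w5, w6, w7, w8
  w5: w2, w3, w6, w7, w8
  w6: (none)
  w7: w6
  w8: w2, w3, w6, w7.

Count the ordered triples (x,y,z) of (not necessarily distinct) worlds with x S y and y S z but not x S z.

0

S is transitive; there are no such tuples.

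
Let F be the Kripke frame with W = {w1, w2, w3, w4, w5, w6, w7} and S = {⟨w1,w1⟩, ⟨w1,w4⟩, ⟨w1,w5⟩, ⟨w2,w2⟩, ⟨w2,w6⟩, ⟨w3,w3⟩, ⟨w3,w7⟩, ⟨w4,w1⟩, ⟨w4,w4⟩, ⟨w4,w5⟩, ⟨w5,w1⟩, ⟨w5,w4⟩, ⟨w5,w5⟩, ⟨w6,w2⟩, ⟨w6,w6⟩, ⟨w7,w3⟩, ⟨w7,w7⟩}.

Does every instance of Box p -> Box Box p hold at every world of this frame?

The schema 4 characterises exactly the transitive frames.
Transitive: yes — every two-step S-path is closed by a direct edge.

Yes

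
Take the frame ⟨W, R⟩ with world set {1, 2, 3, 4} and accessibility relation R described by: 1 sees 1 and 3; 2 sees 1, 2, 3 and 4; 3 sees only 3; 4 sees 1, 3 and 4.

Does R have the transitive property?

Yes

Transitive: yes — every two-step R-path is closed by a direct edge.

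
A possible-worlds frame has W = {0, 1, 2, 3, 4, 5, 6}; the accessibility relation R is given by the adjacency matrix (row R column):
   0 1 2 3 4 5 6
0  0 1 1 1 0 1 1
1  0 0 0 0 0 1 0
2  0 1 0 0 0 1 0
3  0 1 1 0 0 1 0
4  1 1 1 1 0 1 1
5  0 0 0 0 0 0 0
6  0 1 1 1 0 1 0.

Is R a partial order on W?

No

Reflexive: no — 0 is not related to itself.
Transitive: yes — every two-step R-path is closed by a direct edge.
Antisymmetric: yes — no distinct pair is related both ways.
So R is not a partial order.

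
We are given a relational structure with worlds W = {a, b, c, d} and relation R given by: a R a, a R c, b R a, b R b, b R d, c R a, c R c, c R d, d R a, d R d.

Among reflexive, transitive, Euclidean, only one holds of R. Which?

Reflexive: yes — every world is R-related to itself.
Transitive: no — a R c and c R d, but not a R d.
Euclidean: no — b R a and b R d, but not a R d.
Only reflexive holds.

reflexive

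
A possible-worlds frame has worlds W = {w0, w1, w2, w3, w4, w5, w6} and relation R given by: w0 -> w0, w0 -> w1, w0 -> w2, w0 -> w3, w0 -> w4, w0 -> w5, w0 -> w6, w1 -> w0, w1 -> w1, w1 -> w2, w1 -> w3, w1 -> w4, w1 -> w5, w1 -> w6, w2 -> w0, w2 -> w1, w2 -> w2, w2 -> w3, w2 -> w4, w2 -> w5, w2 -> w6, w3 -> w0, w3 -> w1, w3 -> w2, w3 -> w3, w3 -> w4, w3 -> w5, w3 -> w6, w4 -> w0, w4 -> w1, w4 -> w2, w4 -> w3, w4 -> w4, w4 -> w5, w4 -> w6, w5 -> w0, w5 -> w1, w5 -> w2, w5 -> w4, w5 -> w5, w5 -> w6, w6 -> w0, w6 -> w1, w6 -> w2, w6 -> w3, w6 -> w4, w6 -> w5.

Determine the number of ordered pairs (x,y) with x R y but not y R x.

1

Enumerating: (w3,w5).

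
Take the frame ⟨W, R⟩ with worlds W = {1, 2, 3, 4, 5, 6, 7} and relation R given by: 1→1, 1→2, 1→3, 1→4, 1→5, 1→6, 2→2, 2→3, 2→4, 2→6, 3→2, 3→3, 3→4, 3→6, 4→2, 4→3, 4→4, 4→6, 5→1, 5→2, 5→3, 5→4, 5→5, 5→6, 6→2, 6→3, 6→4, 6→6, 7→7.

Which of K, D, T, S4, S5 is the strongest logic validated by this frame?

S4

Serial (axiom D): yes — every world has a successor (e.g. 1 R 1).
Reflexive (axiom T): yes — every world is R-related to itself.
Transitive (axiom 4): yes — every two-step R-path is closed by a direct edge.
Euclidean (axiom 5): no — 1 R 2 and 1 R 5, but not 2 R 5.
So F validates K, D, T, S4; S5 would additionally require R to be Euclidean. The strongest is S4.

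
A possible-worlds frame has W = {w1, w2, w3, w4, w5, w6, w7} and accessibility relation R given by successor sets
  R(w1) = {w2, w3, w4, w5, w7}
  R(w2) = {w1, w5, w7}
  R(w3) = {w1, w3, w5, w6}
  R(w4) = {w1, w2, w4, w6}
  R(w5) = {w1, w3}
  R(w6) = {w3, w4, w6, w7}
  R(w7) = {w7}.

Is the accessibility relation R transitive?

No

Transitive: no — w1 R w3 and w3 R w6, but not w1 R w6.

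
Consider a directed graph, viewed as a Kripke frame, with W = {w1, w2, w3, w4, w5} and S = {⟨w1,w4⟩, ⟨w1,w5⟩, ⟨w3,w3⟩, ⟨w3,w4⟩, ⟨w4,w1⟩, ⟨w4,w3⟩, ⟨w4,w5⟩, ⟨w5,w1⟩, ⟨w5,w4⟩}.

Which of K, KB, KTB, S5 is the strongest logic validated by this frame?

KB

Symmetric (axiom B): yes — every pair in S has its reverse in S.
Reflexive (axiom T): no — w1 is not related to itself.
Euclidean (axiom 5): no — w4 S w1 and w4 S w3, but not w1 S w3.
So F validates K, KB; KTB would additionally require S to be reflexive. The strongest is KB.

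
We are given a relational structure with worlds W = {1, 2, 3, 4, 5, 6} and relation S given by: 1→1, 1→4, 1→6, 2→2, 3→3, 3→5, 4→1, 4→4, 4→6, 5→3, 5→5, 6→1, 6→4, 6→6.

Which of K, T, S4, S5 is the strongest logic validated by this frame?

Reflexive (axiom T): yes — every world is S-related to itself.
Transitive (axiom 4): yes — every two-step S-path is closed by a direct edge.
Euclidean (axiom 5): yes — any two successors of a common world are S-related.
So F validates K, T, S4, S5. The strongest is S5.

S5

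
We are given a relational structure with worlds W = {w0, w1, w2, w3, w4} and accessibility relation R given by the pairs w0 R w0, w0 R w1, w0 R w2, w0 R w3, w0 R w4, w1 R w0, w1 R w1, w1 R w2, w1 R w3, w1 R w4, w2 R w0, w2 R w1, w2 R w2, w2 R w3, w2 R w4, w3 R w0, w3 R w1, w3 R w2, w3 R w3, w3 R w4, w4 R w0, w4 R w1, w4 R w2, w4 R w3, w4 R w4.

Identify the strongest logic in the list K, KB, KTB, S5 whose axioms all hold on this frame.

Symmetric (axiom B): yes — every pair in R has its reverse in R.
Reflexive (axiom T): yes — every world is R-related to itself.
Euclidean (axiom 5): yes — any two successors of a common world are R-related.
So F validates K, KB, KTB, S5. The strongest is S5.

S5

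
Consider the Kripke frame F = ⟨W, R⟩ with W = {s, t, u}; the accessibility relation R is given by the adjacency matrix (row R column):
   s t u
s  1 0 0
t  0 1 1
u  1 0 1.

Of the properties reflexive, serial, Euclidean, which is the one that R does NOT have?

Reflexive: yes — every world is R-related to itself.
Serial: yes — every world has a successor (e.g. s R s).
Euclidean: no — t R u and t R t, but not u R t.
Only Euclidean fails.

Euclidean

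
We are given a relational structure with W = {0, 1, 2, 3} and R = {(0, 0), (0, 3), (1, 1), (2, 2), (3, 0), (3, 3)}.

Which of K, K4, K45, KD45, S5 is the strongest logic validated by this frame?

Transitive (axiom 4): yes — every two-step R-path is closed by a direct edge.
Euclidean (axiom 5): yes — any two successors of a common world are R-related.
Serial (axiom D): yes — every world has a successor (e.g. 0 R 0).
Reflexive (axiom T): yes — every world is R-related to itself.
So F validates K, K4, K45, KD45, S5. The strongest is S5.

S5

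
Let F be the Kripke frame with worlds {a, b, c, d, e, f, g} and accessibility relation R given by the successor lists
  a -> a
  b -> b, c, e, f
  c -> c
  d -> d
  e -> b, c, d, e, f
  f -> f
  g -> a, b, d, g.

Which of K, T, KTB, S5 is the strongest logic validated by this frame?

T

Reflexive (axiom T): yes — every world is R-related to itself.
Symmetric (axiom B): no — b R c but not c R b.
Euclidean (axiom 5): no — b R c and b R e, but not c R e.
So F validates K, T; KTB would additionally require R to be symmetric. The strongest is T.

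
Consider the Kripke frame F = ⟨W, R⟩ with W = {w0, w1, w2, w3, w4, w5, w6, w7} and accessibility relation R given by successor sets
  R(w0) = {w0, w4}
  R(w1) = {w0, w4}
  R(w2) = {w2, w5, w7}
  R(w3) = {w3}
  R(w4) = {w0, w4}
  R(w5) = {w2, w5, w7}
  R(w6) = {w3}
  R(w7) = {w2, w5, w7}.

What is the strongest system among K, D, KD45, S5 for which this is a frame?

Serial (axiom D): yes — every world has a successor (e.g. w0 R w0).
Euclidean (axiom 5): yes — any two successors of a common world are R-related.
Transitive (axiom 4): yes — every two-step R-path is closed by a direct edge.
Reflexive (axiom T): no — w1 is not related to itself.
So F validates K, D, KD45; S5 would additionally require R to be reflexive. The strongest is KD45.

KD45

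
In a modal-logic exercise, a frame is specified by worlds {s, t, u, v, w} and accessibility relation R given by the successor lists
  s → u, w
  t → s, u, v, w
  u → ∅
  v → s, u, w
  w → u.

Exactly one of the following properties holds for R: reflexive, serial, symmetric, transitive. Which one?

Reflexive: no — s is not related to itself.
Serial: no — u has no R-successor.
Symmetric: no — s R u but not u R s.
Transitive: yes — every two-step R-path is closed by a direct edge.
Only transitive holds.

transitive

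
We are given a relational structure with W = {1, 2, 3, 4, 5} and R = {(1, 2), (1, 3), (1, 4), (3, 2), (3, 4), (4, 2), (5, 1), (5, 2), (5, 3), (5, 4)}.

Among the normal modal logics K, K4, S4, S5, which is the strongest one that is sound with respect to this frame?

K4

Transitive (axiom 4): yes — every two-step R-path is closed by a direct edge.
Reflexive (axiom T): no — 1 is not related to itself.
Euclidean (axiom 5): no — 1 R 2 and 1 R 3, but not 2 R 3.
So F validates K, K4; S4 would additionally require R to be reflexive. The strongest is K4.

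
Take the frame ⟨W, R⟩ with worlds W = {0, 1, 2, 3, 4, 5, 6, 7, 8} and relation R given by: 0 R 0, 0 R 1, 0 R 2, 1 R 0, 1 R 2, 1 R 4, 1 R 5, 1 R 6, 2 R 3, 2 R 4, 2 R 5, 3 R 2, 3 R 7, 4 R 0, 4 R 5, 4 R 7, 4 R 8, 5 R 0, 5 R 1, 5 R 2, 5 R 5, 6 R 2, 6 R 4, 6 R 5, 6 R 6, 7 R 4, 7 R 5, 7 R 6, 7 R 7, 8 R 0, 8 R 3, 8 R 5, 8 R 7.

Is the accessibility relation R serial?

Yes

Serial: yes — every world has a successor (e.g. 0 R 0).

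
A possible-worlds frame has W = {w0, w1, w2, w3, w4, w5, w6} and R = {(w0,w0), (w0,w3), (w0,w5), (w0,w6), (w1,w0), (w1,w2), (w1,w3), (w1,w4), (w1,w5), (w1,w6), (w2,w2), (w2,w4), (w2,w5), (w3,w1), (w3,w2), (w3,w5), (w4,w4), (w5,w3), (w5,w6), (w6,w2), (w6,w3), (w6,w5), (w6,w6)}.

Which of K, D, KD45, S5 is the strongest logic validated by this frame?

D

Serial (axiom D): yes — every world has a successor (e.g. w0 R w0).
Euclidean (axiom 5): no — w0 R w3 and w0 R w6, but not w3 R w6.
Transitive (axiom 4): no — w0 R w3 and w3 R w1, but not w0 R w1.
Reflexive (axiom T): no — w1 is not related to itself.
So F validates K, D; KD45 would additionally require R to be Euclidean and transitive. The strongest is D.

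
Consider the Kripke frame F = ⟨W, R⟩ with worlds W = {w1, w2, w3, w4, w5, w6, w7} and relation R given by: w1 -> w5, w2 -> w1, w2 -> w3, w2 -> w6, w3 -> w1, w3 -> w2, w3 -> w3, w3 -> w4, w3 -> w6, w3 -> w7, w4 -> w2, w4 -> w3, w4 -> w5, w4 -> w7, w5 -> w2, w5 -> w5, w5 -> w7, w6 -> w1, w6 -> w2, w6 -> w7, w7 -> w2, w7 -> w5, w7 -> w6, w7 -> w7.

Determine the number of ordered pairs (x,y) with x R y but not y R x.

11

Enumerating: (w1,w5), (w2,w1), (w3,w1), (w3,w6), (w3,w7), (w4,w2), (w4,w5), (w4,w7), (w5,w2), (w6,w1), (w7,w2).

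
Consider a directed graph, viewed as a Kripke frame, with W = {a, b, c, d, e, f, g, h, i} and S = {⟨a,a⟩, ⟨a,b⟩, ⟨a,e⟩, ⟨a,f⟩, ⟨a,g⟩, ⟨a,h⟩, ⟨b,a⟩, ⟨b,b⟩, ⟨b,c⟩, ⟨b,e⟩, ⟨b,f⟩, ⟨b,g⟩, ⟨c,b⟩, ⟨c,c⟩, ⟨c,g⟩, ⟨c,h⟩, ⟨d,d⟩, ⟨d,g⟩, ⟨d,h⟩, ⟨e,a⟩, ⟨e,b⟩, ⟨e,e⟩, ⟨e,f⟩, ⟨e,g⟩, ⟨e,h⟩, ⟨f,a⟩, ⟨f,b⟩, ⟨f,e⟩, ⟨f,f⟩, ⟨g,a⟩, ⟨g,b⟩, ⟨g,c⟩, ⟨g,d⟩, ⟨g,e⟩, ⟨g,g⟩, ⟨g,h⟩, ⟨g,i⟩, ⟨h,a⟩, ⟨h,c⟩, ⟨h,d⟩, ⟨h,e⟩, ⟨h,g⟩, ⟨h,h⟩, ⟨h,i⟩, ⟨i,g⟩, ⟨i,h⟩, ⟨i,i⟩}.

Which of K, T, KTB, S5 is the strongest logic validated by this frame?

Reflexive (axiom T): yes — every world is S-related to itself.
Symmetric (axiom B): yes — every pair in S has its reverse in S.
Euclidean (axiom 5): no — a S b and a S h, but not b S h.
So F validates K, T, KTB; S5 would additionally require S to be Euclidean. The strongest is KTB.

KTB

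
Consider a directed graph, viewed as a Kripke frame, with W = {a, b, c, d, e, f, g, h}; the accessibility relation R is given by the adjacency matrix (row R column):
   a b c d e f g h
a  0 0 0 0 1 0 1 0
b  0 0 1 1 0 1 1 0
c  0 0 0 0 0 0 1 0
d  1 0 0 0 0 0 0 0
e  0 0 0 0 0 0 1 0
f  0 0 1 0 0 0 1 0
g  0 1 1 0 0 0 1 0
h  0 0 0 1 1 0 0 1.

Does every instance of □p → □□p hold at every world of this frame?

The schema 4 characterises exactly the transitive frames.
Transitive: no — a R g and g R b, but not a R b.

No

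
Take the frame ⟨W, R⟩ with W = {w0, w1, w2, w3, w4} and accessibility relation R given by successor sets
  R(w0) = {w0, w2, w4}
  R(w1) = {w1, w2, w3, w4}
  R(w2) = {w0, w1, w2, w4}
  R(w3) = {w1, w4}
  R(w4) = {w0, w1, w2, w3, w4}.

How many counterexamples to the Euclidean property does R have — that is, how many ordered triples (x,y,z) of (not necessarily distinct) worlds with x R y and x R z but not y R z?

12

Enumerating: (w1,w2,w3), (w1,w3,w2), (w1,w3,w3), (w2,w0,w1), (w2,w1,w0), (w4,w0,w1), (w4,w0,w3), (w4,w1,w0), (w4,w2,w3), (w4,w3,w0), (w4,w3,w2), (w4,w3,w3).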